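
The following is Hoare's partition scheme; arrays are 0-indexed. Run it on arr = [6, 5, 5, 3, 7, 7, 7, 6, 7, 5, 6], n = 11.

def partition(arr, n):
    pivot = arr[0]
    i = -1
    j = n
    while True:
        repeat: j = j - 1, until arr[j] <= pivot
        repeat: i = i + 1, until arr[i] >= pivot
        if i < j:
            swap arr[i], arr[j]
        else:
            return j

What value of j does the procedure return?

5

pivot=6
j stops at 10 (6), i stops at 0 (6); swap ⇒ [6, 5, 5, 3, 7, 7, 7, 6, 7, 5, 6]
j stops at 9 (5), i stops at 4 (7); swap ⇒ [6, 5, 5, 3, 5, 7, 7, 6, 7, 7, 6]
j stops at 7 (6), i stops at 5 (7); swap ⇒ [6, 5, 5, 3, 5, 6, 7, 7, 7, 7, 6]
j stops at 5, i stops at 6; i≥j ⇒ return 5. arr=[6, 5, 5, 3, 5, 6, 7, 7, 7, 7, 6]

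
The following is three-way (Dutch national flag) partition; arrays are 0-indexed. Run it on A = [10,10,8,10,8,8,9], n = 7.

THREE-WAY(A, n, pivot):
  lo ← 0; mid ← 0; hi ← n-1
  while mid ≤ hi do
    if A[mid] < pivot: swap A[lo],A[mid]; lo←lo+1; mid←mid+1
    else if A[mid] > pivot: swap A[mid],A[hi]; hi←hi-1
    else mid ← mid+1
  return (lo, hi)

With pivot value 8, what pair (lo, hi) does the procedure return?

pivot = 8; lo=0, mid=0, hi=6
A[mid]=10>8: swap A[0],A[6]; hi=5 → [9,10,8,10,8,8,10]
A[mid]=9>8: swap A[0],A[5]; hi=4 → [8,10,8,10,8,9,10]
A[mid]=8=8: mid=1
A[mid]=10>8: swap A[1],A[4]; hi=3 → [8,8,8,10,10,9,10]
A[mid]=8=8: mid=2
A[mid]=8=8: mid=3
A[mid]=10>8: swap A[3],A[3]; hi=2 → [8,8,8,10,10,9,10]
end: lo=0, hi=2; A = [8,8,8,10,10,9,10]

(0, 2)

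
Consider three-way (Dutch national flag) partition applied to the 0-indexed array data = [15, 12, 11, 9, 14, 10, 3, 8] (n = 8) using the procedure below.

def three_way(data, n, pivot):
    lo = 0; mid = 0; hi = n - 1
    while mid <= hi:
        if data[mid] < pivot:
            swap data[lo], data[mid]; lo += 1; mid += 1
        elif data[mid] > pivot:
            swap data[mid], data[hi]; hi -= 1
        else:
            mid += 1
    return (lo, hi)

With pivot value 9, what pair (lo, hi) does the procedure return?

(2, 2)

pivot = 9; lo=0, mid=0, hi=7
data[mid]=15>9: swap data[0],data[7]; hi=6 → [8, 12, 11, 9, 14, 10, 3, 15]
data[mid]=8<9: swap data[0],data[0]; lo=1,mid=1 → [8, 12, 11, 9, 14, 10, 3, 15]
data[mid]=12>9: swap data[1],data[6]; hi=5 → [8, 3, 11, 9, 14, 10, 12, 15]
data[mid]=3<9: swap data[1],data[1]; lo=2,mid=2 → [8, 3, 11, 9, 14, 10, 12, 15]
data[mid]=11>9: swap data[2],data[5]; hi=4 → [8, 3, 10, 9, 14, 11, 12, 15]
data[mid]=10>9: swap data[2],data[4]; hi=3 → [8, 3, 14, 9, 10, 11, 12, 15]
data[mid]=14>9: swap data[2],data[3]; hi=2 → [8, 3, 9, 14, 10, 11, 12, 15]
data[mid]=9=9: mid=3
end: lo=2, hi=2; data = [8, 3, 9, 14, 10, 11, 12, 15]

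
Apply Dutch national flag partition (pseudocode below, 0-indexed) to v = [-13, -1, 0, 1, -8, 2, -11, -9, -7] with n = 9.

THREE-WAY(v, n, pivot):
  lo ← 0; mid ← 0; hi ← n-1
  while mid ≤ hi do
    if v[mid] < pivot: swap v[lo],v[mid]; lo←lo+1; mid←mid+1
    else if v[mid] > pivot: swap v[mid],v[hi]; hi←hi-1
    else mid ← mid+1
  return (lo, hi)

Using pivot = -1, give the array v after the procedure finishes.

[-13, -7, -9, -8, -11, -1, 2, 1, 0]

pivot = -1; lo=0, mid=0, hi=8
v[mid]=-13<-1: swap v[0],v[0]; lo=1,mid=1 → [-13, -1, 0, 1, -8, 2, -11, -9, -7]
v[mid]=-1=-1: mid=2
v[mid]=0>-1: swap v[2],v[8]; hi=7 → [-13, -1, -7, 1, -8, 2, -11, -9, 0]
v[mid]=-7<-1: swap v[1],v[2]; lo=2,mid=3 → [-13, -7, -1, 1, -8, 2, -11, -9, 0]
v[mid]=1>-1: swap v[3],v[7]; hi=6 → [-13, -7, -1, -9, -8, 2, -11, 1, 0]
v[mid]=-9<-1: swap v[2],v[3]; lo=3,mid=4 → [-13, -7, -9, -1, -8, 2, -11, 1, 0]
v[mid]=-8<-1: swap v[3],v[4]; lo=4,mid=5 → [-13, -7, -9, -8, -1, 2, -11, 1, 0]
v[mid]=2>-1: swap v[5],v[6]; hi=5 → [-13, -7, -9, -8, -1, -11, 2, 1, 0]
v[mid]=-11<-1: swap v[4],v[5]; lo=5,mid=6 → [-13, -7, -9, -8, -11, -1, 2, 1, 0]
end: lo=5, hi=5; v = [-13, -7, -9, -8, -11, -1, 2, 1, 0]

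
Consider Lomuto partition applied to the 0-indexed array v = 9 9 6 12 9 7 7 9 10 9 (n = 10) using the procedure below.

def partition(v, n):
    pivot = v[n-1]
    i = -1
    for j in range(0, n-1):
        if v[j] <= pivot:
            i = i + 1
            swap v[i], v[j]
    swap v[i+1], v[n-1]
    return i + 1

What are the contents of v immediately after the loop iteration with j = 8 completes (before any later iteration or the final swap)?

9 9 6 9 7 7 9 12 10 9

pivot=9, i=-1
j=0: 9≤9, i=0, swap(0,0) ⇒ 9 9 6 12 9 7 7 9 10 9
j=1: 9≤9, i=1, swap(1,1) ⇒ 9 9 6 12 9 7 7 9 10 9
j=2: 6≤9, i=2, swap(2,2) ⇒ 9 9 6 12 9 7 7 9 10 9
j=3: 12>9, skip
j=4: 9≤9, i=3, swap(3,4) ⇒ 9 9 6 9 12 7 7 9 10 9
j=5: 7≤9, i=4, swap(4,5) ⇒ 9 9 6 9 7 12 7 9 10 9
j=6: 7≤9, i=5, swap(5,6) ⇒ 9 9 6 9 7 7 12 9 10 9
j=7: 9≤9, i=6, swap(6,7) ⇒ 9 9 6 9 7 7 9 12 10 9
j=8: 10>9, skip
(after j=8) v = 9 9 6 9 7 7 9 12 10 9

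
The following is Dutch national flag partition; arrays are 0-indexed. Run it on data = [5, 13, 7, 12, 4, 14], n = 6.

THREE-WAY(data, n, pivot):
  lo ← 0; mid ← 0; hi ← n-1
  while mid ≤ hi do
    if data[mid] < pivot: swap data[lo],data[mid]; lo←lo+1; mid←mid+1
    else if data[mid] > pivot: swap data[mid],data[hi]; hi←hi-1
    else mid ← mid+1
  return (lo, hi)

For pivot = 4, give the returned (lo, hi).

(0, 0)

pivot = 4; lo=0, mid=0, hi=5
data[mid]=5>4: swap data[0],data[5]; hi=4 → [14, 13, 7, 12, 4, 5]
data[mid]=14>4: swap data[0],data[4]; hi=3 → [4, 13, 7, 12, 14, 5]
data[mid]=4=4: mid=1
data[mid]=13>4: swap data[1],data[3]; hi=2 → [4, 12, 7, 13, 14, 5]
data[mid]=12>4: swap data[1],data[2]; hi=1 → [4, 7, 12, 13, 14, 5]
data[mid]=7>4: swap data[1],data[1]; hi=0 → [4, 7, 12, 13, 14, 5]
end: lo=0, hi=0; data = [4, 7, 12, 13, 14, 5]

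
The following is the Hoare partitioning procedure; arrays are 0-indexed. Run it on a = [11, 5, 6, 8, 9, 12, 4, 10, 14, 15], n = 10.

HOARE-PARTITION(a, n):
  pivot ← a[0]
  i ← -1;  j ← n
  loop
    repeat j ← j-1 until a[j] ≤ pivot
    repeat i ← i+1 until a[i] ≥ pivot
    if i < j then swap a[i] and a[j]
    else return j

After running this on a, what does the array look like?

[10, 5, 6, 8, 9, 4, 12, 11, 14, 15]

pivot = a[0] = 11; i = -1, j = 10
j→7 (a[7]=10≤11), i→0 (a[0]=11≥11); i<j, swap → [10, 5, 6, 8, 9, 12, 4, 11, 14, 15]
j→6 (a[6]=4≤11), i→5 (a[5]=12≥11); i<j, swap → [10, 5, 6, 8, 9, 4, 12, 11, 14, 15]
j→5, i→6; i≥j, return j=5. a = [10, 5, 6, 8, 9, 4, 12, 11, 14, 15]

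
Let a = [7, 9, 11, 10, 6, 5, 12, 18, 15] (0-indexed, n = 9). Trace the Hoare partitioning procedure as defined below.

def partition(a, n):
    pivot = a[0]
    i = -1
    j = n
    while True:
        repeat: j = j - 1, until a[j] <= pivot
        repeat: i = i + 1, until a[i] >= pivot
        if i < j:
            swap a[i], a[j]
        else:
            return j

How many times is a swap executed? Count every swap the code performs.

pivot=7
j stops at 5 (5), i stops at 0 (7); swap ⇒ [5, 9, 11, 10, 6, 7, 12, 18, 15]
j stops at 4 (6), i stops at 1 (9); swap ⇒ [5, 6, 11, 10, 9, 7, 12, 18, 15]
j stops at 1, i stops at 2; i≥j ⇒ return 1. a=[5, 6, 11, 10, 9, 7, 12, 18, 15]

2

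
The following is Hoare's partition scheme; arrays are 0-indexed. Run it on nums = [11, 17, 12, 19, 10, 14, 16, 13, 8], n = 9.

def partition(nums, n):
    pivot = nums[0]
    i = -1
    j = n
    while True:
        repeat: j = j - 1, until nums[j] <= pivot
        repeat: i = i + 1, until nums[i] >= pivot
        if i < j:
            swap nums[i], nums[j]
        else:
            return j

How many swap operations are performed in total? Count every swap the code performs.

2

pivot = nums[0] = 11; i = -1, j = 9
j→8 (nums[8]=8≤11), i→0 (nums[0]=11≥11); i<j, swap → [8, 17, 12, 19, 10, 14, 16, 13, 11]
j→4 (nums[4]=10≤11), i→1 (nums[1]=17≥11); i<j, swap → [8, 10, 12, 19, 17, 14, 16, 13, 11]
j→1, i→2; i≥j, return j=1. nums = [8, 10, 12, 19, 17, 14, 16, 13, 11]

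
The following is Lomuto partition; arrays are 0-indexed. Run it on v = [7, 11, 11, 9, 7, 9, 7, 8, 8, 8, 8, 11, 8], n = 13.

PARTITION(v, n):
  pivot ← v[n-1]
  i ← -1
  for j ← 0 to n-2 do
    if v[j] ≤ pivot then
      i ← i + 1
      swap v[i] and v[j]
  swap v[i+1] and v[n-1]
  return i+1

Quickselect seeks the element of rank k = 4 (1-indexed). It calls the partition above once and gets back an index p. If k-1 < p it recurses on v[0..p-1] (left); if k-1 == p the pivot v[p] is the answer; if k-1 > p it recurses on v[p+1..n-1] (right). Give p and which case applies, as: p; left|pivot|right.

7; left

pivot = v[12] = 8; i = -1
j=0: v[0]=7 ≤ 8 → i=0, swap v[0],v[0] (no change) → [7, 11, 11, 9, 7, 9, 7, 8, 8, 8, 8, 11, 8]
j=1: v[1]=11 > 8 → no swap
j=2: v[2]=11 > 8 → no swap
j=3: v[3]=9 > 8 → no swap
j=4: v[4]=7 ≤ 8 → i=1, swap v[1],v[4] → [7, 7, 11, 9, 11, 9, 7, 8, 8, 8, 8, 11, 8]
j=5: v[5]=9 > 8 → no swap
j=6: v[6]=7 ≤ 8 → i=2, swap v[2],v[6] → [7, 7, 7, 9, 11, 9, 11, 8, 8, 8, 8, 11, 8]
j=7: v[7]=8 ≤ 8 → i=3, swap v[3],v[7] → [7, 7, 7, 8, 11, 9, 11, 9, 8, 8, 8, 11, 8]
j=8: v[8]=8 ≤ 8 → i=4, swap v[4],v[8] → [7, 7, 7, 8, 8, 9, 11, 9, 11, 8, 8, 11, 8]
j=9: v[9]=8 ≤ 8 → i=5, swap v[5],v[9] → [7, 7, 7, 8, 8, 8, 11, 9, 11, 9, 8, 11, 8]
j=10: v[10]=8 ≤ 8 → i=6, swap v[6],v[10] → [7, 7, 7, 8, 8, 8, 8, 9, 11, 9, 11, 11, 8]
j=11: v[11]=11 > 8 → no swap
final swap v[7],v[12] → [7, 7, 7, 8, 8, 8, 8, 8, 11, 9, 11, 11, 9]; return 7
p = 7; k-1 = 3 < 7 ⇒ left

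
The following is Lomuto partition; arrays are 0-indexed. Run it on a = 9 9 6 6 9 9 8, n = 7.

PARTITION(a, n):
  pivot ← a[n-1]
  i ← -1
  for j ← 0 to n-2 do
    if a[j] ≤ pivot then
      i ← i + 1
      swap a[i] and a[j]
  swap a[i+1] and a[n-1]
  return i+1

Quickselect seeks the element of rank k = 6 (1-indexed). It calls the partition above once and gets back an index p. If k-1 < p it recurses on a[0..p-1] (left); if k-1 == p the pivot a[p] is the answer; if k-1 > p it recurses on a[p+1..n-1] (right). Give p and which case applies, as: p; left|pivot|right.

pivot = a[6] = 8; i = -1
j=0: a[0]=9 > 8 → no swap
j=1: a[1]=9 > 8 → no swap
j=2: a[2]=6 ≤ 8 → i=0, swap a[0],a[2] → 6 9 9 6 9 9 8
j=3: a[3]=6 ≤ 8 → i=1, swap a[1],a[3] → 6 6 9 9 9 9 8
j=4: a[4]=9 > 8 → no swap
j=5: a[5]=9 > 8 → no swap
final swap a[2],a[6] → 6 6 8 9 9 9 9; return 2
p = 2; k-1 = 5 > 2 ⇒ right

2; right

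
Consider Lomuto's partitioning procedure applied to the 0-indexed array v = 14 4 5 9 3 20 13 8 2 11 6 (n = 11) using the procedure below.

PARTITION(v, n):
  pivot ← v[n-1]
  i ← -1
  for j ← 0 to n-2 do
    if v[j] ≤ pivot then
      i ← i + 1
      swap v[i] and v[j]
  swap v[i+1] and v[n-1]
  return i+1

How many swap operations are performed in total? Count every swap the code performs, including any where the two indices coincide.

5

pivot=6, i=-1
j=0: 14>6, skip
j=1: 4≤6, i=0, swap(0,1) ⇒ 4 14 5 9 3 20 13 8 2 11 6
j=2: 5≤6, i=1, swap(1,2) ⇒ 4 5 14 9 3 20 13 8 2 11 6
j=3: 9>6, skip
j=4: 3≤6, i=2, swap(2,4) ⇒ 4 5 3 9 14 20 13 8 2 11 6
j=5: 20>6, skip
j=6: 13>6, skip
j=7: 8>6, skip
j=8: 2≤6, i=3, swap(3,8) ⇒ 4 5 3 2 14 20 13 8 9 11 6
j=9: 11>6, skip
swap(4,10) ⇒ 4 5 3 2 6 20 13 8 9 11 14; return 4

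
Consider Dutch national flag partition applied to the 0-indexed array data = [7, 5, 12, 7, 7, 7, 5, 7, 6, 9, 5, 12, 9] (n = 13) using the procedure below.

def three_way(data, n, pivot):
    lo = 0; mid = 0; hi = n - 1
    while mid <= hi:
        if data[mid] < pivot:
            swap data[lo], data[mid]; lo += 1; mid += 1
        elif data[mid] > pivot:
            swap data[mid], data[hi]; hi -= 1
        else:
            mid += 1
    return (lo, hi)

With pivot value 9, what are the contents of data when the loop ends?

lo=0 mid=0 hi=12
7<9: swap(0,0), lo=1 mid=1 ⇒ [7, 5, 12, 7, 7, 7, 5, 7, 6, 9, 5, 12, 9]
5<9: swap(1,1), lo=2 mid=2 ⇒ [7, 5, 12, 7, 7, 7, 5, 7, 6, 9, 5, 12, 9]
12>9: swap(2,12), hi=11 ⇒ [7, 5, 9, 7, 7, 7, 5, 7, 6, 9, 5, 12, 12]
9=9: mid=3
7<9: swap(2,3), lo=3 mid=4 ⇒ [7, 5, 7, 9, 7, 7, 5, 7, 6, 9, 5, 12, 12]
7<9: swap(3,4), lo=4 mid=5 ⇒ [7, 5, 7, 7, 9, 7, 5, 7, 6, 9, 5, 12, 12]
7<9: swap(4,5), lo=5 mid=6 ⇒ [7, 5, 7, 7, 7, 9, 5, 7, 6, 9, 5, 12, 12]
5<9: swap(5,6), lo=6 mid=7 ⇒ [7, 5, 7, 7, 7, 5, 9, 7, 6, 9, 5, 12, 12]
7<9: swap(6,7), lo=7 mid=8 ⇒ [7, 5, 7, 7, 7, 5, 7, 9, 6, 9, 5, 12, 12]
6<9: swap(7,8), lo=8 mid=9 ⇒ [7, 5, 7, 7, 7, 5, 7, 6, 9, 9, 5, 12, 12]
9=9: mid=10
5<9: swap(8,10), lo=9 mid=11 ⇒ [7, 5, 7, 7, 7, 5, 7, 6, 5, 9, 9, 12, 12]
12>9: swap(11,11), hi=10 ⇒ [7, 5, 7, 7, 7, 5, 7, 6, 5, 9, 9, 12, 12]
done. lo=9 hi=10; data=[7, 5, 7, 7, 7, 5, 7, 6, 5, 9, 9, 12, 12]

[7, 5, 7, 7, 7, 5, 7, 6, 5, 9, 9, 12, 12]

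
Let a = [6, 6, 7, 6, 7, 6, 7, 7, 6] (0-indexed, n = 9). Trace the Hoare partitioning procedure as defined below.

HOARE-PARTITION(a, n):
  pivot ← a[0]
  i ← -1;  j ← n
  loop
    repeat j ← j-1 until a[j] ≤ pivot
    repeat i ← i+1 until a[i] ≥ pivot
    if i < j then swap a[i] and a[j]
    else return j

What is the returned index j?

pivot = a[0] = 6; i = -1, j = 9
j→8 (a[8]=6≤6), i→0 (a[0]=6≥6); i<j, swap → [6, 6, 7, 6, 7, 6, 7, 7, 6]
j→5 (a[5]=6≤6), i→1 (a[1]=6≥6); i<j, swap → [6, 6, 7, 6, 7, 6, 7, 7, 6]
j→3 (a[3]=6≤6), i→2 (a[2]=7≥6); i<j, swap → [6, 6, 6, 7, 7, 6, 7, 7, 6]
j→2, i→3; i≥j, return j=2. a = [6, 6, 6, 7, 7, 6, 7, 7, 6]

2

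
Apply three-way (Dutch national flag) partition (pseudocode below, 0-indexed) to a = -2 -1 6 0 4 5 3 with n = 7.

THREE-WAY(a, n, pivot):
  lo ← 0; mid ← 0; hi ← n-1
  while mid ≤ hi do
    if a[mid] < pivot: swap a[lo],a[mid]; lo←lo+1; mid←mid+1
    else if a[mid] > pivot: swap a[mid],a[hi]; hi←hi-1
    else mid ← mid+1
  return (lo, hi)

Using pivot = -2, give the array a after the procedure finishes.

lo=0 mid=0 hi=6
-2=-2: mid=1
-1>-2: swap(1,6), hi=5 ⇒ -2 3 6 0 4 5 -1
3>-2: swap(1,5), hi=4 ⇒ -2 5 6 0 4 3 -1
5>-2: swap(1,4), hi=3 ⇒ -2 4 6 0 5 3 -1
4>-2: swap(1,3), hi=2 ⇒ -2 0 6 4 5 3 -1
0>-2: swap(1,2), hi=1 ⇒ -2 6 0 4 5 3 -1
6>-2: swap(1,1), hi=0 ⇒ -2 6 0 4 5 3 -1
done. lo=0 hi=0; a=-2 6 0 4 5 3 -1

-2 6 0 4 5 3 -1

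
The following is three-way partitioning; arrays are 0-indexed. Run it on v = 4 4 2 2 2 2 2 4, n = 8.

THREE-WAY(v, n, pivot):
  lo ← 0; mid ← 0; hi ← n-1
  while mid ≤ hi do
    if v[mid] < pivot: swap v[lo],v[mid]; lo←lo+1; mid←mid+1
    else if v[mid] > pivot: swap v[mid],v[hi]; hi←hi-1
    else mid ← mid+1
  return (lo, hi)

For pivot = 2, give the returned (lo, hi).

pivot = 2; lo=0, mid=0, hi=7
v[mid]=4>2: swap v[0],v[7]; hi=6 → 4 4 2 2 2 2 2 4
v[mid]=4>2: swap v[0],v[6]; hi=5 → 2 4 2 2 2 2 4 4
v[mid]=2=2: mid=1
v[mid]=4>2: swap v[1],v[5]; hi=4 → 2 2 2 2 2 4 4 4
v[mid]=2=2: mid=2
v[mid]=2=2: mid=3
v[mid]=2=2: mid=4
v[mid]=2=2: mid=5
end: lo=0, hi=4; v = 2 2 2 2 2 4 4 4

(0, 4)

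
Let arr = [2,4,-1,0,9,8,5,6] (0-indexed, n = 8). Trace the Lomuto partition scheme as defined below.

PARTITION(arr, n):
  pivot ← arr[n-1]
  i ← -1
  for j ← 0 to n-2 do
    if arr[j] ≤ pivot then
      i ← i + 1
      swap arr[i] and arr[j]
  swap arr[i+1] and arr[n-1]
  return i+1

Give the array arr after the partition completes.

pivot=6, i=-1
j=0: 2≤6, i=0, swap(0,0) ⇒ [2,4,-1,0,9,8,5,6]
j=1: 4≤6, i=1, swap(1,1) ⇒ [2,4,-1,0,9,8,5,6]
j=2: -1≤6, i=2, swap(2,2) ⇒ [2,4,-1,0,9,8,5,6]
j=3: 0≤6, i=3, swap(3,3) ⇒ [2,4,-1,0,9,8,5,6]
j=4: 9>6, skip
j=5: 8>6, skip
j=6: 5≤6, i=4, swap(4,6) ⇒ [2,4,-1,0,5,8,9,6]
swap(5,7) ⇒ [2,4,-1,0,5,6,9,8]; return 5

[2,4,-1,0,5,6,9,8]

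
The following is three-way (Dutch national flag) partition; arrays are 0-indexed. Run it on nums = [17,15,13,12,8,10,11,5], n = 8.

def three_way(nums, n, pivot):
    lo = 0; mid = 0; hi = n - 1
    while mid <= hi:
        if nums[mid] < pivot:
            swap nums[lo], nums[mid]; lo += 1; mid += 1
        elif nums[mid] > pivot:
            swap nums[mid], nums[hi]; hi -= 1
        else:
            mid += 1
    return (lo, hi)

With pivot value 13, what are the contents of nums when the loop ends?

[5,11,12,8,10,13,15,17]

pivot = 13; lo=0, mid=0, hi=7
nums[mid]=17>13: swap nums[0],nums[7]; hi=6 → [5,15,13,12,8,10,11,17]
nums[mid]=5<13: swap nums[0],nums[0]; lo=1,mid=1 → [5,15,13,12,8,10,11,17]
nums[mid]=15>13: swap nums[1],nums[6]; hi=5 → [5,11,13,12,8,10,15,17]
nums[mid]=11<13: swap nums[1],nums[1]; lo=2,mid=2 → [5,11,13,12,8,10,15,17]
nums[mid]=13=13: mid=3
nums[mid]=12<13: swap nums[2],nums[3]; lo=3,mid=4 → [5,11,12,13,8,10,15,17]
nums[mid]=8<13: swap nums[3],nums[4]; lo=4,mid=5 → [5,11,12,8,13,10,15,17]
nums[mid]=10<13: swap nums[4],nums[5]; lo=5,mid=6 → [5,11,12,8,10,13,15,17]
end: lo=5, hi=5; nums = [5,11,12,8,10,13,15,17]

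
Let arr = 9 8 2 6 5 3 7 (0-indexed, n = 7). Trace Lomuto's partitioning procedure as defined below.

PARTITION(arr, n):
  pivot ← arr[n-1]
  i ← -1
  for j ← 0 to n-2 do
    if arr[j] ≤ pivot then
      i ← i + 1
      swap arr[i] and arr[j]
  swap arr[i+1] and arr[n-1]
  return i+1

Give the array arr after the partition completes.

2 6 5 3 7 8 9

pivot = arr[6] = 7; i = -1
j=0: arr[0]=9 > 7 → no swap
j=1: arr[1]=8 > 7 → no swap
j=2: arr[2]=2 ≤ 7 → i=0, swap arr[0],arr[2] → 2 8 9 6 5 3 7
j=3: arr[3]=6 ≤ 7 → i=1, swap arr[1],arr[3] → 2 6 9 8 5 3 7
j=4: arr[4]=5 ≤ 7 → i=2, swap arr[2],arr[4] → 2 6 5 8 9 3 7
j=5: arr[5]=3 ≤ 7 → i=3, swap arr[3],arr[5] → 2 6 5 3 9 8 7
final swap arr[4],arr[6] → 2 6 5 3 7 8 9; return 4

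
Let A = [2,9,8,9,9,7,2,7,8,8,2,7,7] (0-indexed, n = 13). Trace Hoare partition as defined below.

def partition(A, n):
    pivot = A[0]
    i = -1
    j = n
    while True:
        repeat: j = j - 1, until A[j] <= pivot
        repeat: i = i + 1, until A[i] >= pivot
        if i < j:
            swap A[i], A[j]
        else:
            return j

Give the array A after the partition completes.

[2,2,8,9,9,7,9,7,8,8,2,7,7]

pivot=2
j stops at 10 (2), i stops at 0 (2); swap ⇒ [2,9,8,9,9,7,2,7,8,8,2,7,7]
j stops at 6 (2), i stops at 1 (9); swap ⇒ [2,2,8,9,9,7,9,7,8,8,2,7,7]
j stops at 1, i stops at 2; i≥j ⇒ return 1. A=[2,2,8,9,9,7,9,7,8,8,2,7,7]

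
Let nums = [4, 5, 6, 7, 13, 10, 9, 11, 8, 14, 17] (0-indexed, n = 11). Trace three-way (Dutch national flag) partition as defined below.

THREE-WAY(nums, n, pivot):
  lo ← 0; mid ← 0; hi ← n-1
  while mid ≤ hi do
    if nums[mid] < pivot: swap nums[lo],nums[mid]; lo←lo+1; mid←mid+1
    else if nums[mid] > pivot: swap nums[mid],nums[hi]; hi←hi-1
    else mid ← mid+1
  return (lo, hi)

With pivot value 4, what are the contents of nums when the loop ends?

pivot = 4; lo=0, mid=0, hi=10
nums[mid]=4=4: mid=1
nums[mid]=5>4: swap nums[1],nums[10]; hi=9 → [4, 17, 6, 7, 13, 10, 9, 11, 8, 14, 5]
nums[mid]=17>4: swap nums[1],nums[9]; hi=8 → [4, 14, 6, 7, 13, 10, 9, 11, 8, 17, 5]
nums[mid]=14>4: swap nums[1],nums[8]; hi=7 → [4, 8, 6, 7, 13, 10, 9, 11, 14, 17, 5]
nums[mid]=8>4: swap nums[1],nums[7]; hi=6 → [4, 11, 6, 7, 13, 10, 9, 8, 14, 17, 5]
nums[mid]=11>4: swap nums[1],nums[6]; hi=5 → [4, 9, 6, 7, 13, 10, 11, 8, 14, 17, 5]
nums[mid]=9>4: swap nums[1],nums[5]; hi=4 → [4, 10, 6, 7, 13, 9, 11, 8, 14, 17, 5]
nums[mid]=10>4: swap nums[1],nums[4]; hi=3 → [4, 13, 6, 7, 10, 9, 11, 8, 14, 17, 5]
nums[mid]=13>4: swap nums[1],nums[3]; hi=2 → [4, 7, 6, 13, 10, 9, 11, 8, 14, 17, 5]
nums[mid]=7>4: swap nums[1],nums[2]; hi=1 → [4, 6, 7, 13, 10, 9, 11, 8, 14, 17, 5]
nums[mid]=6>4: swap nums[1],nums[1]; hi=0 → [4, 6, 7, 13, 10, 9, 11, 8, 14, 17, 5]
end: lo=0, hi=0; nums = [4, 6, 7, 13, 10, 9, 11, 8, 14, 17, 5]

[4, 6, 7, 13, 10, 9, 11, 8, 14, 17, 5]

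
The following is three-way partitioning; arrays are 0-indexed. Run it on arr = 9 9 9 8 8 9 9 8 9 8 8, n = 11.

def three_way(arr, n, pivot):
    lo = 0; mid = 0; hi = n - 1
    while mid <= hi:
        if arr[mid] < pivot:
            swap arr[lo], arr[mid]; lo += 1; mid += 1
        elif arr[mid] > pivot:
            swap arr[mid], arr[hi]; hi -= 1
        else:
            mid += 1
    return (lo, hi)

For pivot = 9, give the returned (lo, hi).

pivot = 9; lo=0, mid=0, hi=10
arr[mid]=9=9: mid=1
arr[mid]=9=9: mid=2
arr[mid]=9=9: mid=3
arr[mid]=8<9: swap arr[0],arr[3]; lo=1,mid=4 → 8 9 9 9 8 9 9 8 9 8 8
arr[mid]=8<9: swap arr[1],arr[4]; lo=2,mid=5 → 8 8 9 9 9 9 9 8 9 8 8
arr[mid]=9=9: mid=6
arr[mid]=9=9: mid=7
arr[mid]=8<9: swap arr[2],arr[7]; lo=3,mid=8 → 8 8 8 9 9 9 9 9 9 8 8
arr[mid]=9=9: mid=9
arr[mid]=8<9: swap arr[3],arr[9]; lo=4,mid=10 → 8 8 8 8 9 9 9 9 9 9 8
arr[mid]=8<9: swap arr[4],arr[10]; lo=5,mid=11 → 8 8 8 8 8 9 9 9 9 9 9
end: lo=5, hi=10; arr = 8 8 8 8 8 9 9 9 9 9 9

(5, 10)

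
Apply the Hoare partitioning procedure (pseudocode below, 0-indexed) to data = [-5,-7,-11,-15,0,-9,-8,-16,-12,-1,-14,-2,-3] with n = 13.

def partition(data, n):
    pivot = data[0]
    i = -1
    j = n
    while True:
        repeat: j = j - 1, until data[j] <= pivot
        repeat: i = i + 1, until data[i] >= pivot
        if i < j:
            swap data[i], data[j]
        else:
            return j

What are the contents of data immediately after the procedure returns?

[-14,-7,-11,-15,-12,-9,-8,-16,0,-1,-5,-2,-3]

pivot = data[0] = -5; i = -1, j = 13
j→10 (data[10]=-14≤-5), i→0 (data[0]=-5≥-5); i<j, swap → [-14,-7,-11,-15,0,-9,-8,-16,-12,-1,-5,-2,-3]
j→8 (data[8]=-12≤-5), i→4 (data[4]=0≥-5); i<j, swap → [-14,-7,-11,-15,-12,-9,-8,-16,0,-1,-5,-2,-3]
j→7, i→8; i≥j, return j=7. data = [-14,-7,-11,-15,-12,-9,-8,-16,0,-1,-5,-2,-3]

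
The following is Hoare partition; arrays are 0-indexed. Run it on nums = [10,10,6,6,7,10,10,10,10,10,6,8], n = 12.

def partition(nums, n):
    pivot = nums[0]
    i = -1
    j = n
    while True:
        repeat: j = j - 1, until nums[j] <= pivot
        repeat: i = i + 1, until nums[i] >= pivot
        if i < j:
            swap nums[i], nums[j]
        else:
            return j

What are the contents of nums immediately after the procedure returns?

[8,6,6,6,7,10,10,10,10,10,10,10]

pivot = nums[0] = 10; i = -1, j = 12
j→11 (nums[11]=8≤10), i→0 (nums[0]=10≥10); i<j, swap → [8,10,6,6,7,10,10,10,10,10,6,10]
j→10 (nums[10]=6≤10), i→1 (nums[1]=10≥10); i<j, swap → [8,6,6,6,7,10,10,10,10,10,10,10]
j→9 (nums[9]=10≤10), i→5 (nums[5]=10≥10); i<j, swap → [8,6,6,6,7,10,10,10,10,10,10,10]
j→8 (nums[8]=10≤10), i→6 (nums[6]=10≥10); i<j, swap → [8,6,6,6,7,10,10,10,10,10,10,10]
j→7, i→7; i≥j, return j=7. nums = [8,6,6,6,7,10,10,10,10,10,10,10]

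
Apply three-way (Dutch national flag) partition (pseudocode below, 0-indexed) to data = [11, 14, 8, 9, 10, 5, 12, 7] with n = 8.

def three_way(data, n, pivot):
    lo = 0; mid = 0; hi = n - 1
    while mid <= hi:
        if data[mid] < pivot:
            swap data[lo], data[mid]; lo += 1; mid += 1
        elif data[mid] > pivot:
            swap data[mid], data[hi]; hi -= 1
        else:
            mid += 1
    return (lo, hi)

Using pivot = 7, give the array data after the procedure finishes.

lo=0 mid=0 hi=7
11>7: swap(0,7), hi=6 ⇒ [7, 14, 8, 9, 10, 5, 12, 11]
7=7: mid=1
14>7: swap(1,6), hi=5 ⇒ [7, 12, 8, 9, 10, 5, 14, 11]
12>7: swap(1,5), hi=4 ⇒ [7, 5, 8, 9, 10, 12, 14, 11]
5<7: swap(0,1), lo=1 mid=2 ⇒ [5, 7, 8, 9, 10, 12, 14, 11]
8>7: swap(2,4), hi=3 ⇒ [5, 7, 10, 9, 8, 12, 14, 11]
10>7: swap(2,3), hi=2 ⇒ [5, 7, 9, 10, 8, 12, 14, 11]
9>7: swap(2,2), hi=1 ⇒ [5, 7, 9, 10, 8, 12, 14, 11]
done. lo=1 hi=1; data=[5, 7, 9, 10, 8, 12, 14, 11]

[5, 7, 9, 10, 8, 12, 14, 11]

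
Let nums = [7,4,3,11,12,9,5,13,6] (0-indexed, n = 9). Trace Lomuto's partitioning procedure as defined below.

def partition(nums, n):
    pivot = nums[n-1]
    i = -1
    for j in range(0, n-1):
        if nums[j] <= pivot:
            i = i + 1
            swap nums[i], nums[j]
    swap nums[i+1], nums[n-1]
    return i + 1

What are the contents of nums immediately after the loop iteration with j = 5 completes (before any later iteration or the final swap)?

[4,3,7,11,12,9,5,13,6]

pivot=6, i=-1
j=0: 7>6, skip
j=1: 4≤6, i=0, swap(0,1) ⇒ [4,7,3,11,12,9,5,13,6]
j=2: 3≤6, i=1, swap(1,2) ⇒ [4,3,7,11,12,9,5,13,6]
j=3: 11>6, skip
j=4: 12>6, skip
j=5: 9>6, skip
(after j=5) nums = [4,3,7,11,12,9,5,13,6]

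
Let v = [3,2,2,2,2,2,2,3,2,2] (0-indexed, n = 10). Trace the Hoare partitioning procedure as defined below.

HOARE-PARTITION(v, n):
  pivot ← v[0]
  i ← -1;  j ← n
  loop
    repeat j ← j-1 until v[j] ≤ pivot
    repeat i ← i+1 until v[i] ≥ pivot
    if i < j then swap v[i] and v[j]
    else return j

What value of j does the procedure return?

pivot = v[0] = 3; i = -1, j = 10
j→9 (v[9]=2≤3), i→0 (v[0]=3≥3); i<j, swap → [2,2,2,2,2,2,2,3,2,3]
j→8 (v[8]=2≤3), i→7 (v[7]=3≥3); i<j, swap → [2,2,2,2,2,2,2,2,3,3]
j→7, i→8; i≥j, return j=7. v = [2,2,2,2,2,2,2,2,3,3]

7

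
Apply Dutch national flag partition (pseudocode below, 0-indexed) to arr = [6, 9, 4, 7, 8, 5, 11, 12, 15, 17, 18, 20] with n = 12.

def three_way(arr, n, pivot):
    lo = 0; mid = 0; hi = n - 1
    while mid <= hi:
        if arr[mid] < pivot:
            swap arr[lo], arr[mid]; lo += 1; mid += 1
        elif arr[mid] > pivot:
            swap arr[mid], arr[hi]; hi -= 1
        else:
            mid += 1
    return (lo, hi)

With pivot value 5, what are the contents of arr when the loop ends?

lo=0 mid=0 hi=11
6>5: swap(0,11), hi=10 ⇒ [20, 9, 4, 7, 8, 5, 11, 12, 15, 17, 18, 6]
20>5: swap(0,10), hi=9 ⇒ [18, 9, 4, 7, 8, 5, 11, 12, 15, 17, 20, 6]
18>5: swap(0,9), hi=8 ⇒ [17, 9, 4, 7, 8, 5, 11, 12, 15, 18, 20, 6]
17>5: swap(0,8), hi=7 ⇒ [15, 9, 4, 7, 8, 5, 11, 12, 17, 18, 20, 6]
15>5: swap(0,7), hi=6 ⇒ [12, 9, 4, 7, 8, 5, 11, 15, 17, 18, 20, 6]
12>5: swap(0,6), hi=5 ⇒ [11, 9, 4, 7, 8, 5, 12, 15, 17, 18, 20, 6]
11>5: swap(0,5), hi=4 ⇒ [5, 9, 4, 7, 8, 11, 12, 15, 17, 18, 20, 6]
5=5: mid=1
9>5: swap(1,4), hi=3 ⇒ [5, 8, 4, 7, 9, 11, 12, 15, 17, 18, 20, 6]
8>5: swap(1,3), hi=2 ⇒ [5, 7, 4, 8, 9, 11, 12, 15, 17, 18, 20, 6]
7>5: swap(1,2), hi=1 ⇒ [5, 4, 7, 8, 9, 11, 12, 15, 17, 18, 20, 6]
4<5: swap(0,1), lo=1 mid=2 ⇒ [4, 5, 7, 8, 9, 11, 12, 15, 17, 18, 20, 6]
done. lo=1 hi=1; arr=[4, 5, 7, 8, 9, 11, 12, 15, 17, 18, 20, 6]

[4, 5, 7, 8, 9, 11, 12, 15, 17, 18, 20, 6]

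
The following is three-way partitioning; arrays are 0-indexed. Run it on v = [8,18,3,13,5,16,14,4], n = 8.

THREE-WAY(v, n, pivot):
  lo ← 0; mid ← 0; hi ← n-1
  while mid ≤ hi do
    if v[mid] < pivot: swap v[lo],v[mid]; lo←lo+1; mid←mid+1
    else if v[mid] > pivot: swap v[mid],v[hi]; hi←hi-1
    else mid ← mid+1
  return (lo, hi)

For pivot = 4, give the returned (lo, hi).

pivot = 4; lo=0, mid=0, hi=7
v[mid]=8>4: swap v[0],v[7]; hi=6 → [4,18,3,13,5,16,14,8]
v[mid]=4=4: mid=1
v[mid]=18>4: swap v[1],v[6]; hi=5 → [4,14,3,13,5,16,18,8]
v[mid]=14>4: swap v[1],v[5]; hi=4 → [4,16,3,13,5,14,18,8]
v[mid]=16>4: swap v[1],v[4]; hi=3 → [4,5,3,13,16,14,18,8]
v[mid]=5>4: swap v[1],v[3]; hi=2 → [4,13,3,5,16,14,18,8]
v[mid]=13>4: swap v[1],v[2]; hi=1 → [4,3,13,5,16,14,18,8]
v[mid]=3<4: swap v[0],v[1]; lo=1,mid=2 → [3,4,13,5,16,14,18,8]
end: lo=1, hi=1; v = [3,4,13,5,16,14,18,8]

(1, 1)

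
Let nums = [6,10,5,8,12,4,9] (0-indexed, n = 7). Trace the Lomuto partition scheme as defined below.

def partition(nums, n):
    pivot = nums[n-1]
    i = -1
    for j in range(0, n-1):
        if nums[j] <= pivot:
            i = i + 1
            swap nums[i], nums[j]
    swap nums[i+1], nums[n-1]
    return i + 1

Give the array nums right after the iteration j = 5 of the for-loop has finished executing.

[6,5,8,4,12,10,9]

pivot=9, i=-1
j=0: 6≤9, i=0, swap(0,0) ⇒ [6,10,5,8,12,4,9]
j=1: 10>9, skip
j=2: 5≤9, i=1, swap(1,2) ⇒ [6,5,10,8,12,4,9]
j=3: 8≤9, i=2, swap(2,3) ⇒ [6,5,8,10,12,4,9]
j=4: 12>9, skip
j=5: 4≤9, i=3, swap(3,5) ⇒ [6,5,8,4,12,10,9]
(after j=5) nums = [6,5,8,4,12,10,9]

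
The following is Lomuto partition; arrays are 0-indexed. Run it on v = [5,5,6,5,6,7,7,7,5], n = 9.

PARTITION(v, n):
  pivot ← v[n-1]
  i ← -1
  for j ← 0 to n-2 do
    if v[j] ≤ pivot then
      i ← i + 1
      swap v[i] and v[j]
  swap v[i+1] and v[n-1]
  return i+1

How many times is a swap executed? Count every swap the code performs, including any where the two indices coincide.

pivot = v[8] = 5; i = -1
j=0: v[0]=5 ≤ 5 → i=0, swap v[0],v[0] (no change) → [5,5,6,5,6,7,7,7,5]
j=1: v[1]=5 ≤ 5 → i=1, swap v[1],v[1] (no change) → [5,5,6,5,6,7,7,7,5]
j=2: v[2]=6 > 5 → no swap
j=3: v[3]=5 ≤ 5 → i=2, swap v[2],v[3] → [5,5,5,6,6,7,7,7,5]
j=4: v[4]=6 > 5 → no swap
j=5: v[5]=7 > 5 → no swap
j=6: v[6]=7 > 5 → no swap
j=7: v[7]=7 > 5 → no swap
final swap v[3],v[8] → [5,5,5,5,6,7,7,7,6]; return 3

4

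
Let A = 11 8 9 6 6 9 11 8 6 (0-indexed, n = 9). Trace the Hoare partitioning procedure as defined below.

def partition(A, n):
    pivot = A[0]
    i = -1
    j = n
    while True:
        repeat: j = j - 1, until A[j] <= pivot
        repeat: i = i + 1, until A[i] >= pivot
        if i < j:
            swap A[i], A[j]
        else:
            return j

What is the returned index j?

6

pivot = A[0] = 11; i = -1, j = 9
j→8 (A[8]=6≤11), i→0 (A[0]=11≥11); i<j, swap → 6 8 9 6 6 9 11 8 11
j→7 (A[7]=8≤11), i→6 (A[6]=11≥11); i<j, swap → 6 8 9 6 6 9 8 11 11
j→6, i→7; i≥j, return j=6. A = 6 8 9 6 6 9 8 11 11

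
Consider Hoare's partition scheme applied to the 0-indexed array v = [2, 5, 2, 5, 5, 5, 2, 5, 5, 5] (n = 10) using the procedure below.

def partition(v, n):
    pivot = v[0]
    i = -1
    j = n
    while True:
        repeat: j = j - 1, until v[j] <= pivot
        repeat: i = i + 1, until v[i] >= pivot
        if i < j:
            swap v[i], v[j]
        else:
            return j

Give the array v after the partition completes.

pivot = v[0] = 2; i = -1, j = 10
j→6 (v[6]=2≤2), i→0 (v[0]=2≥2); i<j, swap → [2, 5, 2, 5, 5, 5, 2, 5, 5, 5]
j→2 (v[2]=2≤2), i→1 (v[1]=5≥2); i<j, swap → [2, 2, 5, 5, 5, 5, 2, 5, 5, 5]
j→1, i→2; i≥j, return j=1. v = [2, 2, 5, 5, 5, 5, 2, 5, 5, 5]

[2, 2, 5, 5, 5, 5, 2, 5, 5, 5]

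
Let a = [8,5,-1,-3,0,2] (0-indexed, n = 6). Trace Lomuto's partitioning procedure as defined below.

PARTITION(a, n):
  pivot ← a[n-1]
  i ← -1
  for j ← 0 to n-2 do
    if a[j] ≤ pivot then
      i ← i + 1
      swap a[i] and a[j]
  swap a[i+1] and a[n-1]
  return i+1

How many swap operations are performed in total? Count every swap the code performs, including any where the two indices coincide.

pivot = a[5] = 2; i = -1
j=0: a[0]=8 > 2 → no swap
j=1: a[1]=5 > 2 → no swap
j=2: a[2]=-1 ≤ 2 → i=0, swap a[0],a[2] → [-1,5,8,-3,0,2]
j=3: a[3]=-3 ≤ 2 → i=1, swap a[1],a[3] → [-1,-3,8,5,0,2]
j=4: a[4]=0 ≤ 2 → i=2, swap a[2],a[4] → [-1,-3,0,5,8,2]
final swap a[3],a[5] → [-1,-3,0,2,8,5]; return 3

4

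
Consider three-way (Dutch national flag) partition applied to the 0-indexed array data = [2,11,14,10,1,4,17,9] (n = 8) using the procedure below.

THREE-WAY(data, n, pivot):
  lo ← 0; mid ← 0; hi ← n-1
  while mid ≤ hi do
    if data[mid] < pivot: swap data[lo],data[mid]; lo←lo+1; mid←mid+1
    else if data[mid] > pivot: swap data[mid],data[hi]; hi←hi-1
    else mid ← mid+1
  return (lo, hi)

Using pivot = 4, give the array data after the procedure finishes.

[2,1,4,10,14,17,9,11]

lo=0 mid=0 hi=7
2<4: swap(0,0), lo=1 mid=1 ⇒ [2,11,14,10,1,4,17,9]
11>4: swap(1,7), hi=6 ⇒ [2,9,14,10,1,4,17,11]
9>4: swap(1,6), hi=5 ⇒ [2,17,14,10,1,4,9,11]
17>4: swap(1,5), hi=4 ⇒ [2,4,14,10,1,17,9,11]
4=4: mid=2
14>4: swap(2,4), hi=3 ⇒ [2,4,1,10,14,17,9,11]
1<4: swap(1,2), lo=2 mid=3 ⇒ [2,1,4,10,14,17,9,11]
10>4: swap(3,3), hi=2 ⇒ [2,1,4,10,14,17,9,11]
done. lo=2 hi=2; data=[2,1,4,10,14,17,9,11]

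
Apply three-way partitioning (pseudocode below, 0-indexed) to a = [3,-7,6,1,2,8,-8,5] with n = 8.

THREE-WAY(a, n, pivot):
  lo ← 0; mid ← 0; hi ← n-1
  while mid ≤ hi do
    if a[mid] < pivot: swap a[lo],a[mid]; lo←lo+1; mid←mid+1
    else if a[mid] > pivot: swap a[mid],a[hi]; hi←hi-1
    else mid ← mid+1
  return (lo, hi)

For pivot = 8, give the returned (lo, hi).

(7, 7)

pivot = 8; lo=0, mid=0, hi=7
a[mid]=3<8: swap a[0],a[0]; lo=1,mid=1 → [3,-7,6,1,2,8,-8,5]
a[mid]=-7<8: swap a[1],a[1]; lo=2,mid=2 → [3,-7,6,1,2,8,-8,5]
a[mid]=6<8: swap a[2],a[2]; lo=3,mid=3 → [3,-7,6,1,2,8,-8,5]
a[mid]=1<8: swap a[3],a[3]; lo=4,mid=4 → [3,-7,6,1,2,8,-8,5]
a[mid]=2<8: swap a[4],a[4]; lo=5,mid=5 → [3,-7,6,1,2,8,-8,5]
a[mid]=8=8: mid=6
a[mid]=-8<8: swap a[5],a[6]; lo=6,mid=7 → [3,-7,6,1,2,-8,8,5]
a[mid]=5<8: swap a[6],a[7]; lo=7,mid=8 → [3,-7,6,1,2,-8,5,8]
end: lo=7, hi=7; a = [3,-7,6,1,2,-8,5,8]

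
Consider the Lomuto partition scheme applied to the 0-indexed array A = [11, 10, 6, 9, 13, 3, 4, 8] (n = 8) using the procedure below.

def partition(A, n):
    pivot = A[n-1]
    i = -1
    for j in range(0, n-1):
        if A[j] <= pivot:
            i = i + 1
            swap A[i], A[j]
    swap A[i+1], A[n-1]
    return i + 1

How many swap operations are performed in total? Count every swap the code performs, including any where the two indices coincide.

4

pivot=8, i=-1
j=0: 11>8, skip
j=1: 10>8, skip
j=2: 6≤8, i=0, swap(0,2) ⇒ [6, 10, 11, 9, 13, 3, 4, 8]
j=3: 9>8, skip
j=4: 13>8, skip
j=5: 3≤8, i=1, swap(1,5) ⇒ [6, 3, 11, 9, 13, 10, 4, 8]
j=6: 4≤8, i=2, swap(2,6) ⇒ [6, 3, 4, 9, 13, 10, 11, 8]
swap(3,7) ⇒ [6, 3, 4, 8, 13, 10, 11, 9]; return 3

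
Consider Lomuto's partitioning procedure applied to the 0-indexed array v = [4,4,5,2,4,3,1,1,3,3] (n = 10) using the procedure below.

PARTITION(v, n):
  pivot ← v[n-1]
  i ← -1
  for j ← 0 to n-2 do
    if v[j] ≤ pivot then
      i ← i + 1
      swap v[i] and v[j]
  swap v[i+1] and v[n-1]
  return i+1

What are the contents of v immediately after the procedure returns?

[2,3,1,1,3,3,5,4,4,4]

pivot = v[9] = 3; i = -1
j=0: v[0]=4 > 3 → no swap
j=1: v[1]=4 > 3 → no swap
j=2: v[2]=5 > 3 → no swap
j=3: v[3]=2 ≤ 3 → i=0, swap v[0],v[3] → [2,4,5,4,4,3,1,1,3,3]
j=4: v[4]=4 > 3 → no swap
j=5: v[5]=3 ≤ 3 → i=1, swap v[1],v[5] → [2,3,5,4,4,4,1,1,3,3]
j=6: v[6]=1 ≤ 3 → i=2, swap v[2],v[6] → [2,3,1,4,4,4,5,1,3,3]
j=7: v[7]=1 ≤ 3 → i=3, swap v[3],v[7] → [2,3,1,1,4,4,5,4,3,3]
j=8: v[8]=3 ≤ 3 → i=4, swap v[4],v[8] → [2,3,1,1,3,4,5,4,4,3]
final swap v[5],v[9] → [2,3,1,1,3,3,5,4,4,4]; return 5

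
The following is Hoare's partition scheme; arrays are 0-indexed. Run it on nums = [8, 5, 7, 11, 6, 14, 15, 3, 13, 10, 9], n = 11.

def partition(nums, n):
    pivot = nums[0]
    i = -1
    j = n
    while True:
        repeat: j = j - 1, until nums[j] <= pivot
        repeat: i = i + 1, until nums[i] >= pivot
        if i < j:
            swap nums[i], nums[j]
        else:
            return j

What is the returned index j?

3

pivot = nums[0] = 8; i = -1, j = 11
j→7 (nums[7]=3≤8), i→0 (nums[0]=8≥8); i<j, swap → [3, 5, 7, 11, 6, 14, 15, 8, 13, 10, 9]
j→4 (nums[4]=6≤8), i→3 (nums[3]=11≥8); i<j, swap → [3, 5, 7, 6, 11, 14, 15, 8, 13, 10, 9]
j→3, i→4; i≥j, return j=3. nums = [3, 5, 7, 6, 11, 14, 15, 8, 13, 10, 9]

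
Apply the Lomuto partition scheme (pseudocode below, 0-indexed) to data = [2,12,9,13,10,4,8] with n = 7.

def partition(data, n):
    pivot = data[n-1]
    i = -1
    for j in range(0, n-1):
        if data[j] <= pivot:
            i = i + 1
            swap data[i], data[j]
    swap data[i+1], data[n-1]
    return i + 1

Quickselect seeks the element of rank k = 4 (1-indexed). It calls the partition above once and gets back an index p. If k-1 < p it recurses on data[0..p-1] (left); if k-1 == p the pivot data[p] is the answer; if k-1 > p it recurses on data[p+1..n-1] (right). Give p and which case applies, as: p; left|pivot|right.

pivot=8, i=-1
j=0: 2≤8, i=0, swap(0,0) ⇒ [2,12,9,13,10,4,8]
j=1: 12>8, skip
j=2: 9>8, skip
j=3: 13>8, skip
j=4: 10>8, skip
j=5: 4≤8, i=1, swap(1,5) ⇒ [2,4,9,13,10,12,8]
swap(2,6) ⇒ [2,4,8,13,10,12,9]; return 2
p = 2; k-1 = 3 > 2 ⇒ right

2; right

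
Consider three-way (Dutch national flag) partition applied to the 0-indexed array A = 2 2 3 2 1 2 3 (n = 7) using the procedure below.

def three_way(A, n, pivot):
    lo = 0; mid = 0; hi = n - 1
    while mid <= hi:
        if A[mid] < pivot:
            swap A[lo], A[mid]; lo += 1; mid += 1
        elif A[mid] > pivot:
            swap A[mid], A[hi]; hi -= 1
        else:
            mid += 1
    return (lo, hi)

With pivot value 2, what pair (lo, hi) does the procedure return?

(1, 4)

pivot = 2; lo=0, mid=0, hi=6
A[mid]=2=2: mid=1
A[mid]=2=2: mid=2
A[mid]=3>2: swap A[2],A[6]; hi=5 → 2 2 3 2 1 2 3
A[mid]=3>2: swap A[2],A[5]; hi=4 → 2 2 2 2 1 3 3
A[mid]=2=2: mid=3
A[mid]=2=2: mid=4
A[mid]=1<2: swap A[0],A[4]; lo=1,mid=5 → 1 2 2 2 2 3 3
end: lo=1, hi=4; A = 1 2 2 2 2 3 3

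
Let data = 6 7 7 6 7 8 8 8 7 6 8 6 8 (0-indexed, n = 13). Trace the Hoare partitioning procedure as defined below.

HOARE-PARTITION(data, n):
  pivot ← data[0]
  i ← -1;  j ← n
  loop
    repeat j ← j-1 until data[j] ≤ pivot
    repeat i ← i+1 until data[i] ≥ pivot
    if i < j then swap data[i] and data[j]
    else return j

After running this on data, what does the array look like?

pivot = data[0] = 6; i = -1, j = 13
j→11 (data[11]=6≤6), i→0 (data[0]=6≥6); i<j, swap → 6 7 7 6 7 8 8 8 7 6 8 6 8
j→9 (data[9]=6≤6), i→1 (data[1]=7≥6); i<j, swap → 6 6 7 6 7 8 8 8 7 7 8 6 8
j→3 (data[3]=6≤6), i→2 (data[2]=7≥6); i<j, swap → 6 6 6 7 7 8 8 8 7 7 8 6 8
j→2, i→3; i≥j, return j=2. data = 6 6 6 7 7 8 8 8 7 7 8 6 8

6 6 6 7 7 8 8 8 7 7 8 6 8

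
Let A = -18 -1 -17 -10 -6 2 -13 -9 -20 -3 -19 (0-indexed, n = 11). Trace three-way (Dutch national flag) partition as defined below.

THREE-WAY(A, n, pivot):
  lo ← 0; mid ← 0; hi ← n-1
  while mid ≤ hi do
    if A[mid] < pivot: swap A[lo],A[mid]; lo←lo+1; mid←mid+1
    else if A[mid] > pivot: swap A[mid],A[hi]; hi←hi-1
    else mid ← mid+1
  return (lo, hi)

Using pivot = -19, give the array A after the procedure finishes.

-20 -19 -10 -6 2 -13 -9 -17 -3 -1 -18

lo=0 mid=0 hi=10
-18>-19: swap(0,10), hi=9 ⇒ -19 -1 -17 -10 -6 2 -13 -9 -20 -3 -18
-19=-19: mid=1
-1>-19: swap(1,9), hi=8 ⇒ -19 -3 -17 -10 -6 2 -13 -9 -20 -1 -18
-3>-19: swap(1,8), hi=7 ⇒ -19 -20 -17 -10 -6 2 -13 -9 -3 -1 -18
-20<-19: swap(0,1), lo=1 mid=2 ⇒ -20 -19 -17 -10 -6 2 -13 -9 -3 -1 -18
-17>-19: swap(2,7), hi=6 ⇒ -20 -19 -9 -10 -6 2 -13 -17 -3 -1 -18
-9>-19: swap(2,6), hi=5 ⇒ -20 -19 -13 -10 -6 2 -9 -17 -3 -1 -18
-13>-19: swap(2,5), hi=4 ⇒ -20 -19 2 -10 -6 -13 -9 -17 -3 -1 -18
2>-19: swap(2,4), hi=3 ⇒ -20 -19 -6 -10 2 -13 -9 -17 -3 -1 -18
-6>-19: swap(2,3), hi=2 ⇒ -20 -19 -10 -6 2 -13 -9 -17 -3 -1 -18
-10>-19: swap(2,2), hi=1 ⇒ -20 -19 -10 -6 2 -13 -9 -17 -3 -1 -18
done. lo=1 hi=1; A=-20 -19 -10 -6 2 -13 -9 -17 -3 -1 -18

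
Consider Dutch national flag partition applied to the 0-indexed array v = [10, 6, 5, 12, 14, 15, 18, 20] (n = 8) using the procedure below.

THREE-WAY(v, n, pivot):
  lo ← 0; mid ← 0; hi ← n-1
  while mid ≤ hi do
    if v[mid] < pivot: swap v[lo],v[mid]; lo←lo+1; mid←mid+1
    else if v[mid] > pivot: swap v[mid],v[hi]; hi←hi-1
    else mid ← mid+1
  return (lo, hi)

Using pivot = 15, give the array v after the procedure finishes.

[10, 6, 5, 12, 14, 15, 20, 18]

lo=0 mid=0 hi=7
10<15: swap(0,0), lo=1 mid=1 ⇒ [10, 6, 5, 12, 14, 15, 18, 20]
6<15: swap(1,1), lo=2 mid=2 ⇒ [10, 6, 5, 12, 14, 15, 18, 20]
5<15: swap(2,2), lo=3 mid=3 ⇒ [10, 6, 5, 12, 14, 15, 18, 20]
12<15: swap(3,3), lo=4 mid=4 ⇒ [10, 6, 5, 12, 14, 15, 18, 20]
14<15: swap(4,4), lo=5 mid=5 ⇒ [10, 6, 5, 12, 14, 15, 18, 20]
15=15: mid=6
18>15: swap(6,7), hi=6 ⇒ [10, 6, 5, 12, 14, 15, 20, 18]
20>15: swap(6,6), hi=5 ⇒ [10, 6, 5, 12, 14, 15, 20, 18]
done. lo=5 hi=5; v=[10, 6, 5, 12, 14, 15, 20, 18]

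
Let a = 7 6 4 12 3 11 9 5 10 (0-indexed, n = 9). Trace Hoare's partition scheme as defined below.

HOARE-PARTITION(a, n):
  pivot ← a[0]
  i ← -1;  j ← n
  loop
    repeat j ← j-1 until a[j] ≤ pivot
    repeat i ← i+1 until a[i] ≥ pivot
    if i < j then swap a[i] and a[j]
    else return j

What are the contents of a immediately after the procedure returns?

pivot = a[0] = 7; i = -1, j = 9
j→7 (a[7]=5≤7), i→0 (a[0]=7≥7); i<j, swap → 5 6 4 12 3 11 9 7 10
j→4 (a[4]=3≤7), i→3 (a[3]=12≥7); i<j, swap → 5 6 4 3 12 11 9 7 10
j→3, i→4; i≥j, return j=3. a = 5 6 4 3 12 11 9 7 10

5 6 4 3 12 11 9 7 10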